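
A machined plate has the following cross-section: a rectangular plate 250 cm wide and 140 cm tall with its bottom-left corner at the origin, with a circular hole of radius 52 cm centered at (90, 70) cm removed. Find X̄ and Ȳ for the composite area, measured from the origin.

plate: A = 250 × 140 = 35000.00, centroid at (125.00, 70.00).
hole: A = −π·52² = -8494.87, centroid at (90.00, 70.00).
ΣA = 26505.13 cm², ΣAX̄ = 3610462.01 cm³, ΣAȲ = 1855359.34 cm³.
X̄ = 3610462.01/26505.13 = 136.22 cm; Ȳ = 1855359.34/26505.13 = 70.00 cm.

X̄ = 136.22 cm, Ȳ = 70.00 cm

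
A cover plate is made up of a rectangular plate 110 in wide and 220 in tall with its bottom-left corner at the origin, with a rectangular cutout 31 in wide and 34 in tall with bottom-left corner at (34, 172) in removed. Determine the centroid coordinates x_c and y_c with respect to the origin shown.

x_c = 55.25 in, y_c = 106.40 in

plate: A = 110 × 220 = 24200.00, centroid at (55.00, 110.00).
hole: A = −(31 × 34) = -1054.00, centroid at (49.50, 189.00).
ΣA = 23146.00 in², ΣAx_c = 1278827.00 in³, ΣAy_c = 2462794.00 in³.
x_c = 1278827.00/23146.00 = 55.25 in; y_c = 2462794.00/23146.00 = 106.40 in.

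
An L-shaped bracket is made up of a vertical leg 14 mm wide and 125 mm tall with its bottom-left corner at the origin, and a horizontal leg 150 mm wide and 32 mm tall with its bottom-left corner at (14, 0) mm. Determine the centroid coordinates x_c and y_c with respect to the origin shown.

x_c = 67.09 mm, y_c = 28.42 mm

vertical leg: A = 14 × 125 = 1750.00, centroid at (7.00, 62.50).
horizontal leg: A = 150 × 32 = 4800.00, centroid at (89.00, 16.00).
ΣA = 6550.00 mm²
ΣAx_c = (1750.00)(7.00) + (4800.00)(89.00) = 439450.00 mm³
ΣAy_c = (1750.00)(62.50) + (4800.00)(16.00) = 186175.00 mm³
x_c = 439450.00 / 6550.00 = 67.09 mm
y_c = 186175.00 / 6550.00 = 28.42 mm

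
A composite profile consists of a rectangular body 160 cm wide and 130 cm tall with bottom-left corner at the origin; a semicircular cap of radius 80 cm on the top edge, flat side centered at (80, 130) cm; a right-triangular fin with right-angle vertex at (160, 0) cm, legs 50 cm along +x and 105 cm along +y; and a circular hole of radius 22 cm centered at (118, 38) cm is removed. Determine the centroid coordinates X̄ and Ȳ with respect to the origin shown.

rectangular body: A = 160 × 130 = 20800.00, centroid at (80.00, 65.00).
semicircular top: A = ½π·80² = 10053.10, centroid at (80.00, 163.95).
triangular fin: A = ½·50·105 = 2625.00, centroid at (176.67, 35.00).
hole: A = −π·22² = -1520.53, centroid at (118.00, 38.00).
ΣA = 31957.57 cm²
ΣAX̄ = (20800.00)(80.00) + (10053.10)(80.00) + (2625.00)(176.67) + (-1520.53)(118.00) = 2752575.08 cm³
ΣAȲ = (20800.00)(65.00) + (10053.10)(163.95) + (2625.00)(35.00) + (-1520.53)(38.00) = 3034330.71 cm³
X̄ = 2752575.08 / 31957.57 = 86.13 cm
Ȳ = 3034330.71 / 31957.57 = 94.95 cm

X̄ = 86.13 cm, Ȳ = 94.95 cm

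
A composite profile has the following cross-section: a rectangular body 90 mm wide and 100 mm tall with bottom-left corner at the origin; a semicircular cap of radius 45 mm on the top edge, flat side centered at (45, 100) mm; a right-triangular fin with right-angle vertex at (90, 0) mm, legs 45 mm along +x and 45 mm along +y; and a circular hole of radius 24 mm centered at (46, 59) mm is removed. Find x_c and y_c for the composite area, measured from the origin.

x_c = 50.18 mm, y_c = 64.76 mm

rectangular body: A = 90 × 100 = 9000.00, centroid at (45.00, 50.00).
semicircular top: A = ½π·45² = 3180.86, centroid at (45.00, 119.10).
triangular fin: A = ½·45·45 = 1012.50, centroid at (105.00, 15.00).
hole: A = −π·24² = -1809.56, centroid at (46.00, 59.00).
ΣA = 11383.81 mm², ΣAx_c = 571211.68 mm³, ΣAy_c = 737259.87 mm³.
x_c = 571211.68/11383.81 = 50.18 mm; y_c = 737259.87/11383.81 = 64.76 mm.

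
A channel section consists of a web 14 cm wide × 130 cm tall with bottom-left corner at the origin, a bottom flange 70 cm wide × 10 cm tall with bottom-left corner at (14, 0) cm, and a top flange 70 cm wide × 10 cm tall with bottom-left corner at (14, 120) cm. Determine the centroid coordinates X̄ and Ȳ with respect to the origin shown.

Part | A | x̄ᵢ | ȳᵢ | A·x̄ᵢ | A·ȳᵢ
web | 1820.00 | 7.00 | 65.00 | 12740.00 | 118300.00
bottom flange | 700.00 | 49.00 | 5.00 | 34300.00 | 3500.00
top flange | 700.00 | 49.00 | 125.00 | 34300.00 | 87500.00
Σ | 3220.00 |  |  | 81340.00 | 209300.00
X̄ = 81340.00 / 3220.00 = 25.26 cm
Ȳ = 209300.00 / 3220.00 = 65.00 cm

X̄ = 25.26 cm, Ȳ = 65.00 cm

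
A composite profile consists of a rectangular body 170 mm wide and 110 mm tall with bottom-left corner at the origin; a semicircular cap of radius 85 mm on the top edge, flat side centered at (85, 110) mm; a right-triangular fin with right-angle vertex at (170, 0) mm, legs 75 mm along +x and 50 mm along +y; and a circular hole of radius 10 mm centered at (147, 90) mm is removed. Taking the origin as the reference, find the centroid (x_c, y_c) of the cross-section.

x_c = 90.91 mm, y_c = 85.08 mm

rectangular body: A = 170 × 110 = 18700.00, centroid at (85.00, 55.00).
semicircular top: A = ½π·85² = 11349.00, centroid at (85.00, 146.08).
triangular fin: A = ½·75·50 = 1875.00, centroid at (195.00, 16.67).
hole: A = −π·10² = -314.16, centroid at (147.00, 90.00).
ΣA = 31609.84 mm²
ΣAx_c = (18700.00)(85.00) + (11349.00)(85.00) + (1875.00)(195.00) + (-314.16)(147.00) = 2873608.88 mm³
ΣAy_c = (18700.00)(55.00) + (11349.00)(146.08) + (1875.00)(16.67) + (-314.16)(90.00) = 2689282.71 mm³
x_c = 2873608.88 / 31609.84 = 90.91 mm
y_c = 2689282.71 / 31609.84 = 85.08 mm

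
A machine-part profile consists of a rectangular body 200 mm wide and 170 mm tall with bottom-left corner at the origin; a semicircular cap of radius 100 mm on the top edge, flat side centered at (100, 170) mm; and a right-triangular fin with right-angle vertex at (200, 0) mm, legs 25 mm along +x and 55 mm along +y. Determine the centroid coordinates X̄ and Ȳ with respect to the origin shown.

X̄ = 101.48 mm, Ȳ = 123.81 mm

rectangular body: A = 200 × 170 = 34000.00, centroid at (100.00, 85.00).
semicircular top: A = ½π·100² = 15707.96, centroid at (100.00, 212.44).
triangular fin: A = ½·25·55 = 687.50, centroid at (208.33, 18.33).
ΣA = 50395.46 mm²
ΣAX̄ = (34000.00)(100.00) + (15707.96)(100.00) + (687.50)(208.33) = 5114025.49 mm³
ΣAȲ = (34000.00)(85.00) + (15707.96)(212.44) + (687.50)(18.33) = 6239624.59 mm³
X̄ = 5114025.49 / 50395.46 = 101.48 mm
Ȳ = 6239624.59 / 50395.46 = 123.81 mm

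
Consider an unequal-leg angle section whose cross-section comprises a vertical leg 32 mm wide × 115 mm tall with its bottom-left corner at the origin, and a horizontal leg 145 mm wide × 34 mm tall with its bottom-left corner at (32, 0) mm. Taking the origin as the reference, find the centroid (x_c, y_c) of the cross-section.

vertical leg: A = 32 × 115 = 3680.00, centroid at (16.00, 57.50).
horizontal leg: A = 145 × 34 = 4930.00, centroid at (104.50, 17.00).
ΣA = 8610.00 mm², ΣAx_c = 574065.00 mm³, ΣAy_c = 295410.00 mm³.
x_c = 574065.00/8610.00 = 66.67 mm; y_c = 295410.00/8610.00 = 34.31 mm.

x_c = 66.67 mm, y_c = 34.31 mm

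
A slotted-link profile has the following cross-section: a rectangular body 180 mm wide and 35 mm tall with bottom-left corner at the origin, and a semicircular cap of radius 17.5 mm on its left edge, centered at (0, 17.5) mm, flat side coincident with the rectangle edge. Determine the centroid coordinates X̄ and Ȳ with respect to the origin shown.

rectangular body: A = 180 × 35 = 6300.00, centroid at (90.00, 17.50).
semicircular end: A = ½π·17.5² = 481.06, centroid at (-7.43, 17.50).
ΣA = 6781.06 mm²
ΣAX̄ = (6300.00)(90.00) + (481.06)(-7.43) = 563427.08 mm³
ΣAȲ = (6300.00)(17.50) + (481.06)(17.50) = 118668.49 mm³
X̄ = 563427.08 / 6781.06 = 83.09 mm
Ȳ = 118668.49 / 6781.06 = 17.50 mm

X̄ = 83.09 mm, Ȳ = 17.50 mm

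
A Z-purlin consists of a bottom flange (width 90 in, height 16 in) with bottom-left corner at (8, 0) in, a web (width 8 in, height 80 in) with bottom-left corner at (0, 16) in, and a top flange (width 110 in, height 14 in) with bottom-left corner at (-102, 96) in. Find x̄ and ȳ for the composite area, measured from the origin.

bottom flange: A = 90 × 16 = 1440.00, centroid at (53.00, 8.00).
web: A = 8 × 80 = 640.00, centroid at (4.00, 56.00).
top flange: A = 110 × 14 = 1540.00, centroid at (-47.00, 103.00).
ΣA = 3620.00 in², ΣAx̄ = 6500.00 in³, ΣAȳ = 205980.00 in³.
x̄ = 6500.00/3620.00 = 1.80 in; ȳ = 205980.00/3620.00 = 56.90 in.

x̄ = 1.80 in, ȳ = 56.90 in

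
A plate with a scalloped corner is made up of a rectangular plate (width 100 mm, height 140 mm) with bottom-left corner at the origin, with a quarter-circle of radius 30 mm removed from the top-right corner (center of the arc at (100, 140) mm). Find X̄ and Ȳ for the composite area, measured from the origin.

plate: A = 100 × 140 = 14000.00, centroid at (50.00, 70.00).
removed quarter-circle: A = −¼π·30² = -706.86, centroid at (87.27, 127.27).
ΣA = 13293.14 mm², ΣAX̄ = 638314.17 mm³, ΣAȲ = 890039.83 mm³.
X̄ = 638314.17/13293.14 = 48.02 mm; Ȳ = 890039.83/13293.14 = 66.95 mm.

X̄ = 48.02 mm, Ȳ = 66.95 mm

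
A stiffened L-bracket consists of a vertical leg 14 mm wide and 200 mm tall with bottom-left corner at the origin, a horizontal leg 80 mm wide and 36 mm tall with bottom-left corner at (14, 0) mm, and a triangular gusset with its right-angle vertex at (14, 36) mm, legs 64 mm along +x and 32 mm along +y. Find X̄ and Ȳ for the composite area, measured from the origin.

X̄ = 31.52 mm, Ȳ = 56.63 mm

Part | A | x̄ᵢ | ȳᵢ | A·x̄ᵢ | A·ȳᵢ
vertical leg | 2800.00 | 7.00 | 100.00 | 19600.00 | 280000.00
horizontal leg | 2880.00 | 54.00 | 18.00 | 155520.00 | 51840.00
gusset | 1024.00 | 35.33 | 46.67 | 36181.33 | 47786.67
Σ | 6704.00 |  |  | 211301.33 | 379626.67
X̄ = 211301.33 / 6704.00 = 31.52 mm
Ȳ = 379626.67 / 6704.00 = 56.63 mm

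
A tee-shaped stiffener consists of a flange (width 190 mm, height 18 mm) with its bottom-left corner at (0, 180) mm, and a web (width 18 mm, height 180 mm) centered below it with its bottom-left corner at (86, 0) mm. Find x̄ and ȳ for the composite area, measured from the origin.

Part | A | x̄ᵢ | ȳᵢ | A·x̄ᵢ | A·ȳᵢ
web | 3240.00 | 95.00 | 90.00 | 307800.00 | 291600.00
flange | 3420.00 | 95.00 | 189.00 | 324900.00 | 646380.00
Σ | 6660.00 |  |  | 632700.00 | 937980.00
x̄ = 632700.00 / 6660.00 = 95.00 mm
ȳ = 937980.00 / 6660.00 = 140.84 mm

x̄ = 95.00 mm, ȳ = 140.84 mm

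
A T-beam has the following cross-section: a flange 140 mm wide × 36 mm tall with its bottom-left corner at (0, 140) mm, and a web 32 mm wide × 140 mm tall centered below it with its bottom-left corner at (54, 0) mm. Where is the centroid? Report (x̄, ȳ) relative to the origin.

x̄ = 70.00 mm, ȳ = 116.59 mm

Part | A | x̄ᵢ | ȳᵢ | A·x̄ᵢ | A·ȳᵢ
web | 4480.00 | 70.00 | 70.00 | 313600.00 | 313600.00
flange | 5040.00 | 70.00 | 158.00 | 352800.00 | 796320.00
Σ | 9520.00 |  |  | 666400.00 | 1109920.00
x̄ = 666400.00 / 9520.00 = 70.00 mm
ȳ = 1109920.00 / 9520.00 = 116.59 mm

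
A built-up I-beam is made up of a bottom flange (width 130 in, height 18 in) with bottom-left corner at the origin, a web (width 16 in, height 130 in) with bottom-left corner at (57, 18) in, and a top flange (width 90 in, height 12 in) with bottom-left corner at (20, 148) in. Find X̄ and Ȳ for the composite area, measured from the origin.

Part | A | x̄ᵢ | ȳᵢ | A·x̄ᵢ | A·ȳᵢ
bottom flange | 2340.00 | 65.00 | 9.00 | 152100.00 | 21060.00
web | 2080.00 | 65.00 | 83.00 | 135200.00 | 172640.00
top flange | 1080.00 | 65.00 | 154.00 | 70200.00 | 166320.00
Σ | 5500.00 |  |  | 357500.00 | 360020.00
X̄ = 357500.00 / 5500.00 = 65.00 in
Ȳ = 360020.00 / 5500.00 = 65.46 in

X̄ = 65.00 in, Ȳ = 65.46 in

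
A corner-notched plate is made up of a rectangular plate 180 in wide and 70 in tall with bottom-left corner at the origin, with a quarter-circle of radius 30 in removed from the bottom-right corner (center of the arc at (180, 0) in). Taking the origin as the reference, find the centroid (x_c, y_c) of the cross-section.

x_c = 85.41 in, y_c = 36.32 in

plate: A = 180 × 70 = 12600.00, centroid at (90.00, 35.00).
removed quarter-circle: A = −¼π·30² = -706.86, centroid at (167.27, 12.73).
ΣA = 11893.14 in², ΣAx_c = 1015765.50 in³, ΣAy_c = 432000.00 in³.
x_c = 1015765.50/11893.14 = 85.41 in; y_c = 432000.00/11893.14 = 36.32 in.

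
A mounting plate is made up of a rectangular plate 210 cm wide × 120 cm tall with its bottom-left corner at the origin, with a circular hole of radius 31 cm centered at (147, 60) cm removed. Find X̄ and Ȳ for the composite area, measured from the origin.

plate: A = 210 × 120 = 25200.00, centroid at (105.00, 60.00).
hole: A = −π·31² = -3019.07, centroid at (147.00, 60.00).
ΣA = 22180.93 cm²
ΣAX̄ = (25200.00)(105.00) + (-3019.07)(147.00) = 2202196.63 cm³
ΣAȲ = (25200.00)(60.00) + (-3019.07)(60.00) = 1330855.77 cm³
X̄ = 2202196.63 / 22180.93 = 99.28 cm
Ȳ = 1330855.77 / 22180.93 = 60.00 cm

X̄ = 99.28 cm, Ȳ = 60.00 cm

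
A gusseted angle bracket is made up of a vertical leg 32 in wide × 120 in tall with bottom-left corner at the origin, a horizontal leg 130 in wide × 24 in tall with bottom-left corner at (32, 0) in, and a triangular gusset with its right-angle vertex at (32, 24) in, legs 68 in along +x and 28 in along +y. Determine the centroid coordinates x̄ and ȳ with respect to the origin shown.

vertical leg: A = 32 × 120 = 3840.00, centroid at (16.00, 60.00).
horizontal leg: A = 130 × 24 = 3120.00, centroid at (97.00, 12.00).
gusset: A = ½·68·28 = 952.00, centroid at (54.67, 33.33).
ΣA = 7912.00 in², ΣAx̄ = 416122.67 in³, ΣAȳ = 299573.33 in³.
x̄ = 416122.67/7912.00 = 52.59 in; ȳ = 299573.33/7912.00 = 37.86 in.

x̄ = 52.59 in, ȳ = 37.86 in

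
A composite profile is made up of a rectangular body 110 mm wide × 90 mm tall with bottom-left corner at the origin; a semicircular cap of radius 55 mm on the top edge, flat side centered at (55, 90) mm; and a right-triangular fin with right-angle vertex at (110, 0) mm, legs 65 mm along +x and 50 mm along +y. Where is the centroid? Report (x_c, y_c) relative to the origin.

x_c = 62.65 mm, y_c = 62.12 mm

Part | A | x̄ᵢ | ȳᵢ | A·x̄ᵢ | A·ȳᵢ
rectangular body | 9900.00 | 55.00 | 45.00 | 544500.00 | 445500.00
semicircular top | 4751.66 | 55.00 | 113.34 | 261341.24 | 538565.97
triangular fin | 1625.00 | 131.67 | 16.67 | 213958.33 | 27083.33
Σ | 16276.66 |  |  | 1019799.57 | 1011149.30
x_c = 1019799.57 / 16276.66 = 62.65 mm
y_c = 1011149.30 / 16276.66 = 62.12 mm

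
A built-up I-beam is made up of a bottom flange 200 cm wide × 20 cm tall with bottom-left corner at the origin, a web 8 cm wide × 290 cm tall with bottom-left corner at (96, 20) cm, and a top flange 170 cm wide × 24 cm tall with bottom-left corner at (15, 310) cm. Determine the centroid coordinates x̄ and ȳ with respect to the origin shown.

bottom flange: A = 200 × 20 = 4000.00, centroid at (100.00, 10.00).
web: A = 8 × 290 = 2320.00, centroid at (100.00, 165.00).
top flange: A = 170 × 24 = 4080.00, centroid at (100.00, 322.00).
ΣA = 10400.00 cm², ΣAx̄ = 1040000.00 cm³, ΣAȳ = 1736560.00 cm³.
x̄ = 1040000.00/10400.00 = 100.00 cm; ȳ = 1736560.00/10400.00 = 166.98 cm.

x̄ = 100.00 cm, ȳ = 166.98 cm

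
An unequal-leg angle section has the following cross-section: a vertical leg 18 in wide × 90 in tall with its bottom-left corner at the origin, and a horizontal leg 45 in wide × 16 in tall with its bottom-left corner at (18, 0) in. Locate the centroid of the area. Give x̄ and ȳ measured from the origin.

x̄ = 18.69 in, ȳ = 33.62 in

vertical leg: A = 18 × 90 = 1620.00, centroid at (9.00, 45.00).
horizontal leg: A = 45 × 16 = 720.00, centroid at (40.50, 8.00).
ΣA = 2340.00 in²
ΣAx̄ = (1620.00)(9.00) + (720.00)(40.50) = 43740.00 in³
ΣAȳ = (1620.00)(45.00) + (720.00)(8.00) = 78660.00 in³
x̄ = 43740.00 / 2340.00 = 18.69 in
ȳ = 78660.00 / 2340.00 = 33.62 in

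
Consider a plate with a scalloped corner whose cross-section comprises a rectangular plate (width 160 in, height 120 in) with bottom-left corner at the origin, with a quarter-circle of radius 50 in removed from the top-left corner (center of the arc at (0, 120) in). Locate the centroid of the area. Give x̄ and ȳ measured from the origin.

x̄ = 86.70 in, ȳ = 55.58 in

Part | A | x̄ᵢ | ȳᵢ | A·x̄ᵢ | A·ȳᵢ
plate | 19200.00 | 80.00 | 60.00 | 1536000.00 | 1152000.00
removed quarter-circle | -1963.50 | 21.22 | 98.78 | -41666.67 | -193952.78
Σ | 17236.50 |  |  | 1494333.33 | 958047.22
x̄ = 1494333.33 / 17236.50 = 86.70 in
ȳ = 958047.22 / 17236.50 = 55.58 in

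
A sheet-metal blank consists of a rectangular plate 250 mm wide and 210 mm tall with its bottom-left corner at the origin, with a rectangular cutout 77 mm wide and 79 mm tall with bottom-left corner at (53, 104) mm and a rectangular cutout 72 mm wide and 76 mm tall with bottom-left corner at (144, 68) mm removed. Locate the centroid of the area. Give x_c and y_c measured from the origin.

plate: A = 250 × 210 = 52500.00, centroid at (125.00, 105.00).
hole 1: A = −(77 × 79) = -6083.00, centroid at (91.50, 143.50).
hole 2: A = −(72 × 76) = -5472.00, centroid at (180.00, 106.00).
ΣA = 40945.00 mm², ΣAx_c = 5020945.50 mm³, ΣAy_c = 4059557.50 mm³.
x_c = 5020945.50/40945.00 = 122.63 mm; y_c = 4059557.50/40945.00 = 99.15 mm.

x_c = 122.63 mm, y_c = 99.15 mm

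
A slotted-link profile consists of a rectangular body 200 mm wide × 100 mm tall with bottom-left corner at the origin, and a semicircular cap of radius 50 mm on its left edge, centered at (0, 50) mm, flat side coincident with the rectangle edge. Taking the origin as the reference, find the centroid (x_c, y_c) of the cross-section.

x_c = 80.10 mm, y_c = 50.00 mm

rectangular body: A = 200 × 100 = 20000.00, centroid at (100.00, 50.00).
semicircular end: A = ½π·50² = 3926.99, centroid at (-21.22, 50.00).
ΣA = 23926.99 mm²
ΣAx_c = (20000.00)(100.00) + (3926.99)(-21.22) = 1916666.67 mm³
ΣAy_c = (20000.00)(50.00) + (3926.99)(50.00) = 1196349.54 mm³
x_c = 1916666.67 / 23926.99 = 80.10 mm
y_c = 1196349.54 / 23926.99 = 50.00 mm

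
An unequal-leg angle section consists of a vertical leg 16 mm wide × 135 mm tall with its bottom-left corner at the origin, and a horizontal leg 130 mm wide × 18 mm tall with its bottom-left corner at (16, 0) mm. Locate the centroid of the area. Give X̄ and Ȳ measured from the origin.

Part | A | x̄ᵢ | ȳᵢ | A·x̄ᵢ | A·ȳᵢ
vertical leg | 2160.00 | 8.00 | 67.50 | 17280.00 | 145800.00
horizontal leg | 2340.00 | 81.00 | 9.00 | 189540.00 | 21060.00
Σ | 4500.00 |  |  | 206820.00 | 166860.00
X̄ = 206820.00 / 4500.00 = 45.96 mm
Ȳ = 166860.00 / 4500.00 = 37.08 mm

X̄ = 45.96 mm, Ȳ = 37.08 mm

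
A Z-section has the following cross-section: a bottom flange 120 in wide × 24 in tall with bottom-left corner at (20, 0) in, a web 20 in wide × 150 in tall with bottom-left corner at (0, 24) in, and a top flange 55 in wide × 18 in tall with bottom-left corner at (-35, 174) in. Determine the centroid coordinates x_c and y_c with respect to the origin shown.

bottom flange: A = 120 × 24 = 2880.00, centroid at (80.00, 12.00).
web: A = 20 × 150 = 3000.00, centroid at (10.00, 99.00).
top flange: A = 55 × 18 = 990.00, centroid at (-7.50, 183.00).
ΣA = 6870.00 in², ΣAx_c = 252975.00 in³, ΣAy_c = 512730.00 in³.
x_c = 252975.00/6870.00 = 36.82 in; y_c = 512730.00/6870.00 = 74.63 in.

x_c = 36.82 in, y_c = 74.63 in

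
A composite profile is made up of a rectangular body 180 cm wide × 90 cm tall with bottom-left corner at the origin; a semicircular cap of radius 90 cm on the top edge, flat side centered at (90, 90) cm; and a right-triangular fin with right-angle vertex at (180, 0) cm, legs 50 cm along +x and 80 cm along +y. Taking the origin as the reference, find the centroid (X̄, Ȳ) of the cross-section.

X̄ = 96.90 cm, Ȳ = 78.05 cm

rectangular body: A = 180 × 90 = 16200.00, centroid at (90.00, 45.00).
semicircular top: A = ½π·90² = 12723.45, centroid at (90.00, 128.20).
triangular fin: A = ½·50·80 = 2000.00, centroid at (196.67, 26.67).
ΣA = 30923.45 cm²
ΣAX̄ = (16200.00)(90.00) + (12723.45)(90.00) + (2000.00)(196.67) = 2996443.86 cm³
ΣAȲ = (16200.00)(45.00) + (12723.45)(128.20) + (2000.00)(26.67) = 2413443.86 cm³
X̄ = 2996443.86 / 30923.45 = 96.90 cm
Ȳ = 2413443.86 / 30923.45 = 78.05 cm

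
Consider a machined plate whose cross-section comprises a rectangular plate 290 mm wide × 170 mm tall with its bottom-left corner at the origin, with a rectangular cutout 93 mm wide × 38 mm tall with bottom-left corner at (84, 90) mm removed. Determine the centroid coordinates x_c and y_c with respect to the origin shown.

plate: A = 290 × 170 = 49300.00, centroid at (145.00, 85.00).
hole: A = −(93 × 38) = -3534.00, centroid at (130.50, 109.00).
ΣA = 45766.00 mm²
ΣAx_c = (49300.00)(145.00) + (-3534.00)(130.50) = 6687313.00 mm³
ΣAy_c = (49300.00)(85.00) + (-3534.00)(109.00) = 3805294.00 mm³
x_c = 6687313.00 / 45766.00 = 146.12 mm
y_c = 3805294.00 / 45766.00 = 83.15 mm

x_c = 146.12 mm, y_c = 83.15 mm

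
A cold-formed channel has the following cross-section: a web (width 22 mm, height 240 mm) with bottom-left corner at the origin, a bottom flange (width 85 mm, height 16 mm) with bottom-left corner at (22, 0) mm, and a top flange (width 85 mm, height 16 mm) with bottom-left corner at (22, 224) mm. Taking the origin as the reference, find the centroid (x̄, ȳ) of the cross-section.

x̄ = 29.19 mm, ȳ = 120.00 mm

web: A = 22 × 240 = 5280.00, centroid at (11.00, 120.00).
bottom flange: A = 85 × 16 = 1360.00, centroid at (64.50, 8.00).
top flange: A = 85 × 16 = 1360.00, centroid at (64.50, 232.00).
ΣA = 8000.00 mm²
ΣAx̄ = (5280.00)(11.00) + (1360.00)(64.50) + (1360.00)(64.50) = 233520.00 mm³
ΣAȳ = (5280.00)(120.00) + (1360.00)(8.00) + (1360.00)(232.00) = 960000.00 mm³
x̄ = 233520.00 / 8000.00 = 29.19 mm
ȳ = 960000.00 / 8000.00 = 120.00 mm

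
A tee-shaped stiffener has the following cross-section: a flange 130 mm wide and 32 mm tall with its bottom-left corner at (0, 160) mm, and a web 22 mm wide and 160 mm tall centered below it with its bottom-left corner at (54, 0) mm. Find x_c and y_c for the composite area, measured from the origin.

web: A = 22 × 160 = 3520.00, centroid at (65.00, 80.00).
flange: A = 130 × 32 = 4160.00, centroid at (65.00, 176.00).
ΣA = 7680.00 mm²
ΣAx_c = (3520.00)(65.00) + (4160.00)(65.00) = 499200.00 mm³
ΣAy_c = (3520.00)(80.00) + (4160.00)(176.00) = 1013760.00 mm³
x_c = 499200.00 / 7680.00 = 65.00 mm
y_c = 1013760.00 / 7680.00 = 132.00 mm

x_c = 65.00 mm, y_c = 132.00 mm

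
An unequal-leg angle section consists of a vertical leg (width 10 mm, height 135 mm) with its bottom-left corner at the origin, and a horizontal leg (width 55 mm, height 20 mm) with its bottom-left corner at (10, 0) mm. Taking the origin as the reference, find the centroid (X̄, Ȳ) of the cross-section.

X̄ = 19.59 mm, Ȳ = 41.68 mm

Part | A | x̄ᵢ | ȳᵢ | A·x̄ᵢ | A·ȳᵢ
vertical leg | 1350.00 | 5.00 | 67.50 | 6750.00 | 91125.00
horizontal leg | 1100.00 | 37.50 | 10.00 | 41250.00 | 11000.00
Σ | 2450.00 |  |  | 48000.00 | 102125.00
X̄ = 48000.00 / 2450.00 = 19.59 mm
Ȳ = 102125.00 / 2450.00 = 41.68 mm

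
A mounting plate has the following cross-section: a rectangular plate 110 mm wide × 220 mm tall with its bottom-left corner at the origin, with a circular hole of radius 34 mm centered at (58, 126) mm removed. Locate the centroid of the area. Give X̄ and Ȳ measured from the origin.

X̄ = 54.47 mm, Ȳ = 107.17 mm

plate: A = 110 × 220 = 24200.00, centroid at (55.00, 110.00).
hole: A = −π·34² = -3631.68, centroid at (58.00, 126.00).
ΣA = 20568.32 mm²
ΣAX̄ = (24200.00)(55.00) + (-3631.68)(58.00) = 1120362.50 mm³
ΣAȲ = (24200.00)(110.00) + (-3631.68)(126.00) = 2204408.18 mm³
X̄ = 1120362.50 / 20568.32 = 54.47 mm
Ȳ = 2204408.18 / 20568.32 = 107.17 mm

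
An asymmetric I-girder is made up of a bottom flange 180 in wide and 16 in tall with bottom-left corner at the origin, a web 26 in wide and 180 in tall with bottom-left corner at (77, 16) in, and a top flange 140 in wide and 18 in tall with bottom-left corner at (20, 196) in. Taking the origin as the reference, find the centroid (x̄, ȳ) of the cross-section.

Part | A | x̄ᵢ | ȳᵢ | A·x̄ᵢ | A·ȳᵢ
bottom flange | 2880.00 | 90.00 | 8.00 | 259200.00 | 23040.00
web | 4680.00 | 90.00 | 106.00 | 421200.00 | 496080.00
top flange | 2520.00 | 90.00 | 205.00 | 226800.00 | 516600.00
Σ | 10080.00 |  |  | 907200.00 | 1035720.00
x̄ = 907200.00 / 10080.00 = 90.00 in
ȳ = 1035720.00 / 10080.00 = 102.75 in

x̄ = 90.00 in, ȳ = 102.75 in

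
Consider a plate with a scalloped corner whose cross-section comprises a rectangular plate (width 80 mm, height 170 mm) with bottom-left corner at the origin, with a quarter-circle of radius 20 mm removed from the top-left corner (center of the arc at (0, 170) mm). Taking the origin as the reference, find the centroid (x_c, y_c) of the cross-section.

plate: A = 80 × 170 = 13600.00, centroid at (40.00, 85.00).
removed quarter-circle: A = −¼π·20² = -314.16, centroid at (8.49, 161.51).
ΣA = 13285.84 mm², ΣAx_c = 541333.33 mm³, ΣAy_c = 1105259.59 mm³.
x_c = 541333.33/13285.84 = 40.75 mm; y_c = 1105259.59/13285.84 = 83.19 mm.

x_c = 40.75 mm, y_c = 83.19 mm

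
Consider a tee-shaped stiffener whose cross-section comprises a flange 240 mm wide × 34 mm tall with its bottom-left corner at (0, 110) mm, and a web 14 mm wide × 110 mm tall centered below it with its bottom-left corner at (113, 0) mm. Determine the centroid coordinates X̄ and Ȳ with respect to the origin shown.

X̄ = 120.00 mm, Ȳ = 115.57 mm

web: A = 14 × 110 = 1540.00, centroid at (120.00, 55.00).
flange: A = 240 × 34 = 8160.00, centroid at (120.00, 127.00).
ΣA = 9700.00 mm², ΣAX̄ = 1164000.00 mm³, ΣAȲ = 1121020.00 mm³.
X̄ = 1164000.00/9700.00 = 120.00 mm; Ȳ = 1121020.00/9700.00 = 115.57 mm.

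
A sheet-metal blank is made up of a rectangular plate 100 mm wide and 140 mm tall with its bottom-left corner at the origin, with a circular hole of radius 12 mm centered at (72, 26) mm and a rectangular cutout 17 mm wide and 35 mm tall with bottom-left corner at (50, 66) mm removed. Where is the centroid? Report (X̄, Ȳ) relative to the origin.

plate: A = 100 × 140 = 14000.00, centroid at (50.00, 70.00).
hole 1: A = −π·12² = -452.39, centroid at (72.00, 26.00).
hole 2: A = −(17 × 35) = -595.00, centroid at (58.50, 83.50).
ΣA = 12952.61 mm²
ΣAX̄ = (14000.00)(50.00) + (-452.39)(72.00) + (-595.00)(58.50) = 632620.47 mm³
ΣAȲ = (14000.00)(70.00) + (-452.39)(26.00) + (-595.00)(83.50) = 918555.38 mm³
X̄ = 632620.47 / 12952.61 = 48.84 mm
Ȳ = 918555.38 / 12952.61 = 70.92 mm

X̄ = 48.84 mm, Ȳ = 70.92 mm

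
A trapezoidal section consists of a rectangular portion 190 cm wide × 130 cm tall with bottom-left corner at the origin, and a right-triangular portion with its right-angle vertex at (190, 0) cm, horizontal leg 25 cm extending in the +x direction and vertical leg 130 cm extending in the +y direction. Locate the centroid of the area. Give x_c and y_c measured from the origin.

rectangular portion: A = 190 × 130 = 24700.00, centroid at (95.00, 65.00).
triangular portion: A = ½·25·130 = 1625.00, centroid at (198.33, 43.33).
ΣA = 26325.00 cm², ΣAx_c = 2668791.67 cm³, ΣAy_c = 1675916.67 cm³.
x_c = 2668791.67/26325.00 = 101.38 cm; y_c = 1675916.67/26325.00 = 63.66 cm.

x_c = 101.38 cm, y_c = 63.66 cm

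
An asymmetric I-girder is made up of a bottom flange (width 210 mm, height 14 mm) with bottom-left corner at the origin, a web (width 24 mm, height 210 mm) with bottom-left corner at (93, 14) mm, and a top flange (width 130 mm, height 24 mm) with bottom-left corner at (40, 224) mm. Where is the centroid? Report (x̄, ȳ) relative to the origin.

bottom flange: A = 210 × 14 = 2940.00, centroid at (105.00, 7.00).
web: A = 24 × 210 = 5040.00, centroid at (105.00, 119.00).
top flange: A = 130 × 24 = 3120.00, centroid at (105.00, 236.00).
ΣA = 11100.00 mm², ΣAx̄ = 1165500.00 mm³, ΣAȳ = 1356660.00 mm³.
x̄ = 1165500.00/11100.00 = 105.00 mm; ȳ = 1356660.00/11100.00 = 122.22 mm.

x̄ = 105.00 mm, ȳ = 122.22 mm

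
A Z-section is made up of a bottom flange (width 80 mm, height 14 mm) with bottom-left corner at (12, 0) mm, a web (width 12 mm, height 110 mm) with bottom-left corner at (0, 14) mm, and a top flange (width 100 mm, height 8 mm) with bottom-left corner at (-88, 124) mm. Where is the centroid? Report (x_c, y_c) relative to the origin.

x_c = 11.04 mm, y_c = 62.14 mm

bottom flange: A = 80 × 14 = 1120.00, centroid at (52.00, 7.00).
web: A = 12 × 110 = 1320.00, centroid at (6.00, 69.00).
top flange: A = 100 × 8 = 800.00, centroid at (-38.00, 128.00).
ΣA = 3240.00 mm²
ΣAx_c = (1120.00)(52.00) + (1320.00)(6.00) + (800.00)(-38.00) = 35760.00 mm³
ΣAy_c = (1120.00)(7.00) + (1320.00)(69.00) + (800.00)(128.00) = 201320.00 mm³
x_c = 35760.00 / 3240.00 = 11.04 mm
y_c = 201320.00 / 3240.00 = 62.14 mm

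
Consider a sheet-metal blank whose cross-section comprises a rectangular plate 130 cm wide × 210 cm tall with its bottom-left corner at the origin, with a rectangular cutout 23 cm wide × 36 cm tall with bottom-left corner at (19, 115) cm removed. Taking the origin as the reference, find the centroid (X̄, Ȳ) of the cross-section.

plate: A = 130 × 210 = 27300.00, centroid at (65.00, 105.00).
hole: A = −(23 × 36) = -828.00, centroid at (30.50, 133.00).
ΣA = 26472.00 cm²
ΣAX̄ = (27300.00)(65.00) + (-828.00)(30.50) = 1749246.00 cm³
ΣAȲ = (27300.00)(105.00) + (-828.00)(133.00) = 2756376.00 cm³
X̄ = 1749246.00 / 26472.00 = 66.08 cm
Ȳ = 2756376.00 / 26472.00 = 104.12 cm

X̄ = 66.08 cm, Ȳ = 104.12 cm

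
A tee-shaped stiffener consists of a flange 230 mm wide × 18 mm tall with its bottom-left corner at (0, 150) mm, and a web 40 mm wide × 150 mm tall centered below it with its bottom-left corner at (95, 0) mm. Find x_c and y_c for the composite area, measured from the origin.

web: A = 40 × 150 = 6000.00, centroid at (115.00, 75.00).
flange: A = 230 × 18 = 4140.00, centroid at (115.00, 159.00).
ΣA = 10140.00 mm², ΣAx_c = 1166100.00 mm³, ΣAy_c = 1108260.00 mm³.
x_c = 1166100.00/10140.00 = 115.00 mm; y_c = 1108260.00/10140.00 = 109.30 mm.

x_c = 115.00 mm, y_c = 109.30 mm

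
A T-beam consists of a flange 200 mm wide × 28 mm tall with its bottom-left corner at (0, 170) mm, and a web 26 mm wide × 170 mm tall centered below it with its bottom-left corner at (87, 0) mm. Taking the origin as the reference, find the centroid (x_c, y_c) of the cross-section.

x_c = 100.00 mm, y_c = 140.33 mm

web: A = 26 × 170 = 4420.00, centroid at (100.00, 85.00).
flange: A = 200 × 28 = 5600.00, centroid at (100.00, 184.00).
ΣA = 10020.00 mm²
ΣAx_c = (4420.00)(100.00) + (5600.00)(100.00) = 1002000.00 mm³
ΣAy_c = (4420.00)(85.00) + (5600.00)(184.00) = 1406100.00 mm³
x_c = 1002000.00 / 10020.00 = 100.00 mm
y_c = 1406100.00 / 10020.00 = 140.33 mm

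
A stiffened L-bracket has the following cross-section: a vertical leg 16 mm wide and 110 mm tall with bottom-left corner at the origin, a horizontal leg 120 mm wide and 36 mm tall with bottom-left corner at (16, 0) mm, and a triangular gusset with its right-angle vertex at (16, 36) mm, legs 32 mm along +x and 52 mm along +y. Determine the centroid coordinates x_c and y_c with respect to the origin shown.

x_c = 52.75 mm, y_c = 31.67 mm

Part | A | x̄ᵢ | ȳᵢ | A·x̄ᵢ | A·ȳᵢ
vertical leg | 1760.00 | 8.00 | 55.00 | 14080.00 | 96800.00
horizontal leg | 4320.00 | 76.00 | 18.00 | 328320.00 | 77760.00
gusset | 832.00 | 26.67 | 53.33 | 22186.67 | 44373.33
Σ | 6912.00 |  |  | 364586.67 | 218933.33
x_c = 364586.67 / 6912.00 = 52.75 mm
y_c = 218933.33 / 6912.00 = 31.67 mm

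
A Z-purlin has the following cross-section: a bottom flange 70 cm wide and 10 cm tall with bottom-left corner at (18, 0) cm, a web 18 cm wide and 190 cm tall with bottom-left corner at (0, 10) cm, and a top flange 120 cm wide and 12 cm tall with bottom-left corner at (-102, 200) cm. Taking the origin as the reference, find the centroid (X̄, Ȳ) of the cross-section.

X̄ = 1.33 cm, Ȳ = 118.57 cm

Part | A | x̄ᵢ | ȳᵢ | A·x̄ᵢ | A·ȳᵢ
bottom flange | 700.00 | 53.00 | 5.00 | 37100.00 | 3500.00
web | 3420.00 | 9.00 | 105.00 | 30780.00 | 359100.00
top flange | 1440.00 | -42.00 | 206.00 | -60480.00 | 296640.00
Σ | 5560.00 |  |  | 7400.00 | 659240.00
X̄ = 7400.00 / 5560.00 = 1.33 cm
Ȳ = 659240.00 / 5560.00 = 118.57 cm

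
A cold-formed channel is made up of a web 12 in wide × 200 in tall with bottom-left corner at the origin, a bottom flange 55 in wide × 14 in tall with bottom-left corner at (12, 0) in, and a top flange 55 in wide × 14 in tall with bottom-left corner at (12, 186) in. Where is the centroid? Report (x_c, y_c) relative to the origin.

web: A = 12 × 200 = 2400.00, centroid at (6.00, 100.00).
bottom flange: A = 55 × 14 = 770.00, centroid at (39.50, 7.00).
top flange: A = 55 × 14 = 770.00, centroid at (39.50, 193.00).
ΣA = 3940.00 in²
ΣAx_c = (2400.00)(6.00) + (770.00)(39.50) + (770.00)(39.50) = 75230.00 in³
ΣAy_c = (2400.00)(100.00) + (770.00)(7.00) + (770.00)(193.00) = 394000.00 in³
x_c = 75230.00 / 3940.00 = 19.09 in
y_c = 394000.00 / 3940.00 = 100.00 in

x_c = 19.09 in, y_c = 100.00 in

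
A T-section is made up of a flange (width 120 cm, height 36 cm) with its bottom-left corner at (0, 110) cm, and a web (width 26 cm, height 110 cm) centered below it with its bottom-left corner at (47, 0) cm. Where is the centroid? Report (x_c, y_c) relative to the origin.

web: A = 26 × 110 = 2860.00, centroid at (60.00, 55.00).
flange: A = 120 × 36 = 4320.00, centroid at (60.00, 128.00).
ΣA = 7180.00 cm²
ΣAx_c = (2860.00)(60.00) + (4320.00)(60.00) = 430800.00 cm³
ΣAy_c = (2860.00)(55.00) + (4320.00)(128.00) = 710260.00 cm³
x_c = 430800.00 / 7180.00 = 60.00 cm
y_c = 710260.00 / 7180.00 = 98.92 cm

x_c = 60.00 cm, y_c = 98.92 cm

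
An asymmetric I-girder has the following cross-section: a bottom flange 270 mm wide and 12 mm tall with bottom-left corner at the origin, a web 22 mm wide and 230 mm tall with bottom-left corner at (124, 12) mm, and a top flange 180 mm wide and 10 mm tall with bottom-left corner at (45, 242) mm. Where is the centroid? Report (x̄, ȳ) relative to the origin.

bottom flange: A = 270 × 12 = 3240.00, centroid at (135.00, 6.00).
web: A = 22 × 230 = 5060.00, centroid at (135.00, 127.00).
top flange: A = 180 × 10 = 1800.00, centroid at (135.00, 247.00).
ΣA = 10100.00 mm², ΣAx̄ = 1363500.00 mm³, ΣAȳ = 1106660.00 mm³.
x̄ = 1363500.00/10100.00 = 135.00 mm; ȳ = 1106660.00/10100.00 = 109.57 mm.

x̄ = 135.00 mm, ȳ = 109.57 mm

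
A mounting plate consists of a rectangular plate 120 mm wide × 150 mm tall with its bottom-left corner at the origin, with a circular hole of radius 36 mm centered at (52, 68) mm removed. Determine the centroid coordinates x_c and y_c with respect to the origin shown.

x_c = 62.34 mm, y_c = 77.05 mm

plate: A = 120 × 150 = 18000.00, centroid at (60.00, 75.00).
hole: A = −π·36² = -4071.50, centroid at (52.00, 68.00).
ΣA = 13928.50 mm², ΣAx_c = 868281.79 mm³, ΣAy_c = 1073137.72 mm³.
x_c = 868281.79/13928.50 = 62.34 mm; y_c = 1073137.72/13928.50 = 77.05 mm.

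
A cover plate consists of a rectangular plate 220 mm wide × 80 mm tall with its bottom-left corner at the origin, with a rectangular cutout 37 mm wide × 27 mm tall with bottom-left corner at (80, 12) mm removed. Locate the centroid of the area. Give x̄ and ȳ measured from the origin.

plate: A = 220 × 80 = 17600.00, centroid at (110.00, 40.00).
hole: A = −(37 × 27) = -999.00, centroid at (98.50, 25.50).
ΣA = 16601.00 mm², ΣAx̄ = 1837598.50 mm³, ΣAȳ = 678525.50 mm³.
x̄ = 1837598.50/16601.00 = 110.69 mm; ȳ = 678525.50/16601.00 = 40.87 mm.

x̄ = 110.69 mm, ȳ = 40.87 mm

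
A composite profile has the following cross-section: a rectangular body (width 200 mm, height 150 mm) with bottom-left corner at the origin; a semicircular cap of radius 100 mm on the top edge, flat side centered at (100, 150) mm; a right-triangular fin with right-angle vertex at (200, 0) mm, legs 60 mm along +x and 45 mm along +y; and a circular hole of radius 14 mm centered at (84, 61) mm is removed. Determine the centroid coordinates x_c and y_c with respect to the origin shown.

x_c = 103.70 mm, y_c = 113.16 mm

Part | A | x̄ᵢ | ȳᵢ | A·x̄ᵢ | A·ȳᵢ
rectangular body | 30000.00 | 100.00 | 75.00 | 3000000.00 | 2250000.00
semicircular top | 15707.96 | 100.00 | 192.44 | 1570796.33 | 3022861.16
triangular fin | 1350.00 | 220.00 | 15.00 | 297000.00 | 20250.00
hole | -615.75 | 84.00 | 61.00 | -51723.18 | -37560.88
Σ | 46442.21 |  |  | 4816073.15 | 5255550.28
x_c = 4816073.15 / 46442.21 = 103.70 mm
y_c = 5255550.28 / 46442.21 = 113.16 mm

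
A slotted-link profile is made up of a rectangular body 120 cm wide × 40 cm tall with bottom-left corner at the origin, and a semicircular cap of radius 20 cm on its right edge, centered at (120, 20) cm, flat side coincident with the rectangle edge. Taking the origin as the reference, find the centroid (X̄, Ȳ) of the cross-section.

rectangular body: A = 120 × 40 = 4800.00, centroid at (60.00, 20.00).
semicircular end: A = ½π·20² = 628.32, centroid at (128.49, 20.00).
ΣA = 5428.32 cm²
ΣAX̄ = (4800.00)(60.00) + (628.32)(128.49) = 368731.56 cm³
ΣAȲ = (4800.00)(20.00) + (628.32)(20.00) = 108566.37 cm³
X̄ = 368731.56 / 5428.32 = 67.93 cm
Ȳ = 108566.37 / 5428.32 = 20.00 cm

X̄ = 67.93 cm, Ȳ = 20.00 cm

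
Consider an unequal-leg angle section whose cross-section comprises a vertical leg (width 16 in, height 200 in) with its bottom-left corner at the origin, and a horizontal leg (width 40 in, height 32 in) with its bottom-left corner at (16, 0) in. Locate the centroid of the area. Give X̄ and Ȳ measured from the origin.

vertical leg: A = 16 × 200 = 3200.00, centroid at (8.00, 100.00).
horizontal leg: A = 40 × 32 = 1280.00, centroid at (36.00, 16.00).
ΣA = 4480.00 in²
ΣAX̄ = (3200.00)(8.00) + (1280.00)(36.00) = 71680.00 in³
ΣAȲ = (3200.00)(100.00) + (1280.00)(16.00) = 340480.00 in³
X̄ = 71680.00 / 4480.00 = 16.00 in
Ȳ = 340480.00 / 4480.00 = 76.00 in

X̄ = 16.00 in, Ȳ = 76.00 in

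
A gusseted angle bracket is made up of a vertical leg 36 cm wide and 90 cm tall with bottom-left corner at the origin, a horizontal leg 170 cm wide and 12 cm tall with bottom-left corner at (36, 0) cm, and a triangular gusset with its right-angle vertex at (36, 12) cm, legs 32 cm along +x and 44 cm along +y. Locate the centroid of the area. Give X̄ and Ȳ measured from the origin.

vertical leg: A = 36 × 90 = 3240.00, centroid at (18.00, 45.00).
horizontal leg: A = 170 × 12 = 2040.00, centroid at (121.00, 6.00).
gusset: A = ½·32·44 = 704.00, centroid at (46.67, 26.67).
ΣA = 5984.00 cm², ΣAX̄ = 338013.33 cm³, ΣAȲ = 176813.33 cm³.
X̄ = 338013.33/5984.00 = 56.49 cm; Ȳ = 176813.33/5984.00 = 29.55 cm.

X̄ = 56.49 cm, Ȳ = 29.55 cm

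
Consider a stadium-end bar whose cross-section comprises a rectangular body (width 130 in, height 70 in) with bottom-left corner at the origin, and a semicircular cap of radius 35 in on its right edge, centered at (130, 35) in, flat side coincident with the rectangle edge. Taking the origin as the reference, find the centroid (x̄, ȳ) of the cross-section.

Part | A | x̄ᵢ | ȳᵢ | A·x̄ᵢ | A·ȳᵢ
rectangular body | 9100.00 | 65.00 | 35.00 | 591500.00 | 318500.00
semicircular end | 1924.23 | 144.85 | 35.00 | 278732.65 | 67347.89
Σ | 11024.23 |  |  | 870232.65 | 385847.89
x̄ = 870232.65 / 11024.23 = 78.94 in
ȳ = 385847.89 / 11024.23 = 35.00 in

x̄ = 78.94 in, ȳ = 35.00 in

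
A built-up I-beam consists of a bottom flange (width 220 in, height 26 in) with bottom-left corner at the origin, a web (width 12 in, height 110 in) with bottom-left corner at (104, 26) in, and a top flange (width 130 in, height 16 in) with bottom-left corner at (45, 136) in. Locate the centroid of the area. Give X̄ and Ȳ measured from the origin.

X̄ = 110.00 in, Ȳ = 52.72 in

Part | A | x̄ᵢ | ȳᵢ | A·x̄ᵢ | A·ȳᵢ
bottom flange | 5720.00 | 110.00 | 13.00 | 629200.00 | 74360.00
web | 1320.00 | 110.00 | 81.00 | 145200.00 | 106920.00
top flange | 2080.00 | 110.00 | 144.00 | 228800.00 | 299520.00
Σ | 9120.00 |  |  | 1003200.00 | 480800.00
X̄ = 1003200.00 / 9120.00 = 110.00 in
Ȳ = 480800.00 / 9120.00 = 52.72 in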